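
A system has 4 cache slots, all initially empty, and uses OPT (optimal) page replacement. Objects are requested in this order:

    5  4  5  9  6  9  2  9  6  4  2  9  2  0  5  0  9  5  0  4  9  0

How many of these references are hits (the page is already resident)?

5 -> fault, frames [5]
4 -> fault, frames [5, 4]
5 -> hit
9 -> fault, frames [5, 4, 9]
6 -> fault, frames [5, 4, 9, 6]
9 -> hit
2 -> fault, evict 5, frames [4, 9, 6, 2]
9 -> hit
6 -> hit
4 -> hit
2 -> hit
9 -> hit
2 -> hit
0 -> fault, evict 2, frames [4, 9, 6, 0]
5 -> fault, evict 6, frames [4, 9, 0, 5]
0 -> hit
9 -> hit
5 -> hit
0 -> hit
4 -> hit
9 -> hit
0 -> hit
Hits: 15.

15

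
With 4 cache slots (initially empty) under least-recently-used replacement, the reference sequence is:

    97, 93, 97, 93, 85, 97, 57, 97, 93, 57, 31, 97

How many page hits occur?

97 -> fault, frames {97}
93 -> fault, frames {97,93}
97 -> hit
93 -> hit
85 -> fault, frames {97,93,85}
97 -> hit
57 -> fault, frames {93,85,97,57}
97 -> hit
93 -> hit
57 -> hit
31 -> fault, evict 85, frames {97,93,57,31}
97 -> hit
Hits: 7.

7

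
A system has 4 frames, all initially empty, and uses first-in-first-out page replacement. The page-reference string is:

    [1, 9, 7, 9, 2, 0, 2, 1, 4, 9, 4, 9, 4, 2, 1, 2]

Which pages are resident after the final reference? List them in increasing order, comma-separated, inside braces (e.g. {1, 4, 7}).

1 -> miss, frames {1}
9 -> miss, frames {1,9}
7 -> miss, frames {1,9,7}
9 -> hit
2 -> miss, frames {1,9,7,2}
0 -> miss, evict 1, frames {9,7,2,0}
2 -> hit
1 -> miss, evict 9, frames {7,2,0,1}
4 -> miss, evict 7, frames {2,0,1,4}
9 -> miss, evict 2, frames {0,1,4,9}
4 -> hit
9 -> hit
4 -> hit
2 -> miss, evict 0, frames {1,4,9,2}
1 -> hit
2 -> hit

{1, 2, 4, 9}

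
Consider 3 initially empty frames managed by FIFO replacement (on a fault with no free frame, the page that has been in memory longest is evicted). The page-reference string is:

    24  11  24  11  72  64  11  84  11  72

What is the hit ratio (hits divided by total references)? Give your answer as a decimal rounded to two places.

0.30

24 → fault, frames {24}
11 → fault, frames {24,11}
24 → hit
11 → hit
72 → fault, frames {24,11,72}
64 → fault, evict 24, frames {11,72,64}
11 → hit
84 → fault, evict 11, frames {72,64,84}
11 → fault, evict 72, frames {64,84,11}
72 → fault, evict 64, frames {84,11,72}
Hits: 3 of 10 references → 3/10 = 0.3000.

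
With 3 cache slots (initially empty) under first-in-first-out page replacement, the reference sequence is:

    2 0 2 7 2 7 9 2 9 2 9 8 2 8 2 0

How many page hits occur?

9

2 → fault, frames {2}
0 → fault, frames {2,0}
2 → hit
7 → fault, frames {2,0,7}
2 → hit
7 → hit
9 → fault, evict 2, frames {0,7,9}
2 → fault, evict 0, frames {7,9,2}
9 → hit
2 → hit
9 → hit
8 → fault, evict 7, frames {9,2,8}
2 → hit
8 → hit
2 → hit
0 → fault, evict 9, frames {2,8,0}
Hits: 9.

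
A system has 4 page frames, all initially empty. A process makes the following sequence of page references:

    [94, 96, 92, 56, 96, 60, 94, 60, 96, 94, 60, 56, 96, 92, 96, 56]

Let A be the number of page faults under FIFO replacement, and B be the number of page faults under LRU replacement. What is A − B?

Under FIFO: F F F F . F F . F . . . . F . F → 9 faults.
Under LRU: F F F F . F F . . . . . . F . . → 7 faults.
A − B = 9 − 7 = 2.

2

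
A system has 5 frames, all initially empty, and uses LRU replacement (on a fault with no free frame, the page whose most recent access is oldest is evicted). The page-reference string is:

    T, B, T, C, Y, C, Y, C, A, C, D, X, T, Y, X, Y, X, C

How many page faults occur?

T -> miss, frames [T]
B -> miss, frames [T, B]
T -> hit
C -> miss, frames [B, T, C]
Y -> miss, frames [B, T, C, Y]
C -> hit
Y -> hit
C -> hit
A -> miss, frames [B, T, Y, C, A]
C -> hit
D -> miss, evict B, frames [T, Y, A, C, D]
X -> miss, evict T, frames [Y, A, C, D, X]
T -> miss, evict Y, frames [A, C, D, X, T]
Y -> miss, evict A, frames [C, D, X, T, Y]
X -> hit
Y -> hit
X -> hit
C -> hit
Page faults: 9.

9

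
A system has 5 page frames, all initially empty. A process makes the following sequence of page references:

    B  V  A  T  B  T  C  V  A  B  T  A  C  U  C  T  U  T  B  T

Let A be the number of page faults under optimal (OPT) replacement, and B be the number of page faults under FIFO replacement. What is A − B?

-1

Under OPT: F F F F . . F . . . . . . F . . . . . . → 6 faults.
Under FIFO: F F F F . . F . . . . . . F . . . . F . → 7 faults.
A − B = 6 − 7 = -1.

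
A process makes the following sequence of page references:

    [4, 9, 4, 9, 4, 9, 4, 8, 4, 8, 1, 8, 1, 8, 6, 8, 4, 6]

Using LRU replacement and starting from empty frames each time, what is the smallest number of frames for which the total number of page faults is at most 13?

2

f=1: 18 faults
f=2: 7 faults
f=3: 6 faults
f=4: 5 faults
f=5: 5 faults
Smallest f with faults ≤ 13 is 2.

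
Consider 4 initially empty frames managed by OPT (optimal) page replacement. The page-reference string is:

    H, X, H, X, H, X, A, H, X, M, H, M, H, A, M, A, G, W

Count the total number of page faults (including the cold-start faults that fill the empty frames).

6

H: fault, frames {H}
X: fault, frames {H,X}
H: hit
X: hit
H: hit
X: hit
A: fault, frames {H,X,A}
H: hit
X: hit
M: fault, frames {H,X,A,M}
H: hit
M: hit
H: hit
A: hit
M: hit
A: hit
G: fault, evict M, frames {H,X,A,G}
W: fault, evict G, frames {H,X,A,W}
Page faults: 6.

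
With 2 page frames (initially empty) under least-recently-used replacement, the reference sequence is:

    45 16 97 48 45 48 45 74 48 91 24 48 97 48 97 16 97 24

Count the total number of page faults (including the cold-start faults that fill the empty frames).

45: miss, frames [45]
16: miss, frames [45, 16]
97: miss, evict 45, frames [16, 97]
48: miss, evict 16, frames [97, 48]
45: miss, evict 97, frames [48, 45]
48: hit
45: hit
74: miss, evict 48, frames [45, 74]
48: miss, evict 45, frames [74, 48]
91: miss, evict 74, frames [48, 91]
24: miss, evict 48, frames [91, 24]
48: miss, evict 91, frames [24, 48]
97: miss, evict 24, frames [48, 97]
48: hit
97: hit
16: miss, evict 48, frames [97, 16]
97: hit
24: miss, evict 16, frames [97, 24]
Page faults: 13.

13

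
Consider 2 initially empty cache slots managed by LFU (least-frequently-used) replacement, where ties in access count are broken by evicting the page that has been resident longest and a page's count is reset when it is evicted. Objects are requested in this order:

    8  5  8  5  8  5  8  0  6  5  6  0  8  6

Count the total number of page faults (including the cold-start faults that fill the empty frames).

8: fault, frames {8}
5: fault, frames {8,5}
8: hit
5: hit
8: hit
5: hit
8: hit
0: fault, evict 5, frames {8,0}
6: fault, evict 0, frames {8,6}
5: fault, evict 6, frames {8,5}
6: fault, evict 5, frames {8,6}
0: fault, evict 6, frames {8,0}
8: hit
6: fault, evict 0, frames {8,6}
Page faults: 8.

8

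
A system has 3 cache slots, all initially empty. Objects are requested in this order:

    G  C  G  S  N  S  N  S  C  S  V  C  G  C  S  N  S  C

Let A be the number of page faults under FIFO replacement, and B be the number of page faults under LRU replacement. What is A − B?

Under FIFO: F F . F F . . . . . F F F . F F . F → 10 faults.
Under LRU: F F . F F . . . F . F . F . F F . . → 9 faults.
A − B = 10 − 9 = 1.

1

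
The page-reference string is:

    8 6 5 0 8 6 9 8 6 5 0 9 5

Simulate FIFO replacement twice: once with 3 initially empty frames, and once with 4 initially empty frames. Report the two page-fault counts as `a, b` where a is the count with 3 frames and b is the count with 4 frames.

9, 10

3 frames: F F F F F F F . . F F . . → 9 faults.
4 frames: F F F F . . F F F F F F . → 10 faults.
10 > 9: adding a frame increased faults — Belady's anomaly.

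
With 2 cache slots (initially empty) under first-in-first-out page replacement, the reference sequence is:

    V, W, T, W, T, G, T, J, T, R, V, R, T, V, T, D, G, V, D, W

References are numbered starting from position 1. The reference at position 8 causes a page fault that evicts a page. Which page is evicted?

pos 1: V: fault, frames [V]
pos 2: W: fault, frames [V, W]
pos 3: T: fault, evict V, frames [W, T]
pos 4: W: hit
pos 5: T: hit
pos 6: G: fault, evict W, frames [T, G]
pos 7: T: hit
pos 8: J: fault, evict T, frames [G, J]
At position 8, page T is evicted.

T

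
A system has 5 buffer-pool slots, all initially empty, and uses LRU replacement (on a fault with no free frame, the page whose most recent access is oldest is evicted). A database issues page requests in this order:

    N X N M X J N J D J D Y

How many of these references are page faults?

6

N → fault, frames [N]
X → fault, frames [N, X]
N → hit
M → fault, frames [X, N, M]
X → hit
J → fault, frames [N, M, X, J]
N → hit
J → hit
D → fault, frames [M, X, N, J, D]
J → hit
D → hit
Y → fault, evict M, frames [X, N, J, D, Y]
Page faults: 6.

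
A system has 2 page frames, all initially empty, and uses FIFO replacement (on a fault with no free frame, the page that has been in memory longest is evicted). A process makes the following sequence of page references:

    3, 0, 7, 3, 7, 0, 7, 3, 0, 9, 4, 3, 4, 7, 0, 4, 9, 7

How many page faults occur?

3 -> fault, frames [3]
0 -> fault, frames [3, 0]
7 -> fault, evict 3, frames [0, 7]
3 -> fault, evict 0, frames [7, 3]
7 -> hit
0 -> fault, evict 7, frames [3, 0]
7 -> fault, evict 3, frames [0, 7]
3 -> fault, evict 0, frames [7, 3]
0 -> fault, evict 7, frames [3, 0]
9 -> fault, evict 3, frames [0, 9]
4 -> fault, evict 0, frames [9, 4]
3 -> fault, evict 9, frames [4, 3]
4 -> hit
7 -> fault, evict 4, frames [3, 7]
0 -> fault, evict 3, frames [7, 0]
4 -> fault, evict 7, frames [0, 4]
9 -> fault, evict 0, frames [4, 9]
7 -> fault, evict 4, frames [9, 7]
Page faults: 16.

16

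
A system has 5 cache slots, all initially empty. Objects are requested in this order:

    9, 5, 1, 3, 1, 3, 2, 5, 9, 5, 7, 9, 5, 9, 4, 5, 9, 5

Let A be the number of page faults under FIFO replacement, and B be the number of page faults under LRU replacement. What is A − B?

2

Under FIFO: F F F F . . F . . . F F F . F . . . → 9 faults.
Under LRU: F F F F . . F . . . F . . . F . . . → 7 faults.
A − B = 9 − 7 = 2.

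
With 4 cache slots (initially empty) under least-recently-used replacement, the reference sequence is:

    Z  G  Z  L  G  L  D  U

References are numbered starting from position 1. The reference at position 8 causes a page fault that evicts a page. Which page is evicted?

pos 1: Z -> fault, frames {Z}
pos 2: G -> fault, frames {Z,G}
pos 3: Z -> hit
pos 4: L -> fault, frames {G,Z,L}
pos 5: G -> hit
pos 6: L -> hit
pos 7: D -> fault, frames {Z,G,L,D}
pos 8: U -> fault, evict Z, frames {G,L,D,U}
At position 8, page Z is evicted.

Z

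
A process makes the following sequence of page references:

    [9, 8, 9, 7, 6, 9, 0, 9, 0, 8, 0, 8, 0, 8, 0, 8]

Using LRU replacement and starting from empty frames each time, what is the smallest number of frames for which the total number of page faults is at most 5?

5

f=1: 16 faults
f=2: 7 faults
f=3: 6 faults
f=4: 6 faults
f=5: 5 faults
Smallest f with faults ≤ 5 is 5.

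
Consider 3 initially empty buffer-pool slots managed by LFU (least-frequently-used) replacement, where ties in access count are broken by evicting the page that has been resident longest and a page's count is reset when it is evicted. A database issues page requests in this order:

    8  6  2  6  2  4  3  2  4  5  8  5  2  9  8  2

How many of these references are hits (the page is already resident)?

5

8: fault, frames {8}
6: fault, frames {8,6}
2: fault, frames {8,6,2}
6: hit
2: hit
4: fault, evict 8, frames {6,2,4}
3: fault, evict 4, frames {6,2,3}
2: hit
4: fault, evict 3, frames {6,2,4}
5: fault, evict 4, frames {6,2,5}
8: fault, evict 5, frames {6,2,8}
5: fault, evict 8, frames {6,2,5}
2: hit
9: fault, evict 5, frames {6,2,9}
8: fault, evict 9, frames {6,2,8}
2: hit
Hits: 5.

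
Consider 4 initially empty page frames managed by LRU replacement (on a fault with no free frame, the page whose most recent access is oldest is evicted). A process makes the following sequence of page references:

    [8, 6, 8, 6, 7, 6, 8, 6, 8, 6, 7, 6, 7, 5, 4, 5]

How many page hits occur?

8: miss, frames {8}
6: miss, frames {8,6}
8: hit
6: hit
7: miss, frames {8,6,7}
6: hit
8: hit
6: hit
8: hit
6: hit
7: hit
6: hit
7: hit
5: miss, frames {8,6,7,5}
4: miss, evict 8, frames {6,7,5,4}
5: hit
Hits: 11.

11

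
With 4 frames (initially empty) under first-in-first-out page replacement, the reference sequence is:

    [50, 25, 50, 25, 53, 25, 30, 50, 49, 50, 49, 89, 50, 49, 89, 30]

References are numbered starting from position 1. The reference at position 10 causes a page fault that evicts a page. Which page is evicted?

pos 1: 50 -> miss, frames {50}
pos 2: 25 -> miss, frames {50,25}
pos 3: 50 -> hit
pos 4: 25 -> hit
pos 5: 53 -> miss, frames {50,25,53}
pos 6: 25 -> hit
pos 7: 30 -> miss, frames {50,25,53,30}
pos 8: 50 -> hit
pos 9: 49 -> miss, evict 50, frames {25,53,30,49}
pos 10: 50 -> miss, evict 25, frames {53,30,49,50}
At position 10, page 25 is evicted.

25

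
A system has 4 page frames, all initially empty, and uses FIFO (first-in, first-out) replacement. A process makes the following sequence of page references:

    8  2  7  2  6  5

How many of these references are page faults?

8 → miss, frames (8)
2 → miss, frames (8 2)
7 → miss, frames (8 2 7)
2 → hit
6 → miss, frames (8 2 7 6)
5 → miss, evict 8, frames (2 7 6 5)
Page faults: 5.

5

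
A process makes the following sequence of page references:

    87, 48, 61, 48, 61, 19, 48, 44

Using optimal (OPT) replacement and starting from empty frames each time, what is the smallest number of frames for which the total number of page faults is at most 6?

2

f=1: 8 faults
f=2: 5 faults
f=3: 5 faults
f=4: 5 faults
f=5: 5 faults
Smallest f with faults ≤ 6 is 2.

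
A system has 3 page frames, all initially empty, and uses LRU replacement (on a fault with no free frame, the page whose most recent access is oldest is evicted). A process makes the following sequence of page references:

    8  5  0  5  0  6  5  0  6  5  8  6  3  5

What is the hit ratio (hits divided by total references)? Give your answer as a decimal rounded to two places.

0.50

8 -> miss, frames [8]
5 -> miss, frames [8, 5]
0 -> miss, frames [8, 5, 0]
5 -> hit
0 -> hit
6 -> miss, evict 8, frames [5, 0, 6]
5 -> hit
0 -> hit
6 -> hit
5 -> hit
8 -> miss, evict 0, frames [6, 5, 8]
6 -> hit
3 -> miss, evict 5, frames [8, 6, 3]
5 -> miss, evict 8, frames [6, 3, 5]
Hits: 7 of 14 references → 7/14 = 0.5000.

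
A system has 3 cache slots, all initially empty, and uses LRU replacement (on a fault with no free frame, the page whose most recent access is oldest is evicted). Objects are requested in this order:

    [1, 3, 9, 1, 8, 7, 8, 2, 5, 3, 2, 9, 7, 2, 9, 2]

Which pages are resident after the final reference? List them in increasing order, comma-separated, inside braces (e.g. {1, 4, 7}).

{2, 7, 9}

1 -> fault, frames {1}
3 -> fault, frames {1,3}
9 -> fault, frames {1,3,9}
1 -> hit
8 -> fault, evict 3, frames {9,1,8}
7 -> fault, evict 9, frames {1,8,7}
8 -> hit
2 -> fault, evict 1, frames {7,8,2}
5 -> fault, evict 7, frames {8,2,5}
3 -> fault, evict 8, frames {2,5,3}
2 -> hit
9 -> fault, evict 5, frames {3,2,9}
7 -> fault, evict 3, frames {2,9,7}
2 -> hit
9 -> hit
2 -> hit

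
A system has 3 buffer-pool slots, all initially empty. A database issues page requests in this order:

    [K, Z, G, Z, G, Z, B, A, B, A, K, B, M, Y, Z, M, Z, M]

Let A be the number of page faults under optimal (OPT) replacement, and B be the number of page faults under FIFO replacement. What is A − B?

-1

Under OPT: F F F . . . F F . . . . F F F . . . → 8 faults.
Under FIFO: F F F . . . F F . . F . F F F . . . → 9 faults.
A − B = 8 − 9 = -1.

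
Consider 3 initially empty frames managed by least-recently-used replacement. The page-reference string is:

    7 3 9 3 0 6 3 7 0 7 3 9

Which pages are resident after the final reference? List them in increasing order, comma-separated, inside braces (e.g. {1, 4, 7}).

{3, 7, 9}

7: fault, frames {7}
3: fault, frames {7,3}
9: fault, frames {7,3,9}
3: hit
0: fault, evict 7, frames {9,3,0}
6: fault, evict 9, frames {3,0,6}
3: hit
7: fault, evict 0, frames {6,3,7}
0: fault, evict 6, frames {3,7,0}
7: hit
3: hit
9: fault, evict 0, frames {7,3,9}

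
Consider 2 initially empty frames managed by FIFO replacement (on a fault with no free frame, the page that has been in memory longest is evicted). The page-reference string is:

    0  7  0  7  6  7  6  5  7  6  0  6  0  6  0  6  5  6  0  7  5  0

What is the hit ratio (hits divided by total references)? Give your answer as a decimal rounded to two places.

0: miss, frames [0]
7: miss, frames [0, 7]
0: hit
7: hit
6: miss, evict 0, frames [7, 6]
7: hit
6: hit
5: miss, evict 7, frames [6, 5]
7: miss, evict 6, frames [5, 7]
6: miss, evict 5, frames [7, 6]
0: miss, evict 7, frames [6, 0]
6: hit
0: hit
6: hit
0: hit
6: hit
5: miss, evict 6, frames [0, 5]
6: miss, evict 0, frames [5, 6]
0: miss, evict 5, frames [6, 0]
7: miss, evict 6, frames [0, 7]
5: miss, evict 0, frames [7, 5]
0: miss, evict 7, frames [5, 0]
Hits: 9 of 22 references → 9/22 = 0.4091.

0.41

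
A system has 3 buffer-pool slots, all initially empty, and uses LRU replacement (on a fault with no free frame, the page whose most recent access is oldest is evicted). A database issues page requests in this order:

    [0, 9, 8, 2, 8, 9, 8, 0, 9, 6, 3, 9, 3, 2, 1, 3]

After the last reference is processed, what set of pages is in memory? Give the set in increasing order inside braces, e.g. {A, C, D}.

{1, 2, 3}

0: miss, frames {0}
9: miss, frames {0,9}
8: miss, frames {0,9,8}
2: miss, evict 0, frames {9,8,2}
8: hit
9: hit
8: hit
0: miss, evict 2, frames {9,8,0}
9: hit
6: miss, evict 8, frames {0,9,6}
3: miss, evict 0, frames {9,6,3}
9: hit
3: hit
2: miss, evict 6, frames {9,3,2}
1: miss, evict 9, frames {3,2,1}
3: hit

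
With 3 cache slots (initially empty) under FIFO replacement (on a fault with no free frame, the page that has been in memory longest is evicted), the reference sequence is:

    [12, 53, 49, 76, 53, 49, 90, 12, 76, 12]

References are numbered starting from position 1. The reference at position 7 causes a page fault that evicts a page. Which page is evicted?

53

pos 1: 12 -> fault, frames {12}
pos 2: 53 -> fault, frames {12,53}
pos 3: 49 -> fault, frames {12,53,49}
pos 4: 76 -> fault, evict 12, frames {53,49,76}
pos 5: 53 -> hit
pos 6: 49 -> hit
pos 7: 90 -> fault, evict 53, frames {49,76,90}
At position 7, page 53 is evicted.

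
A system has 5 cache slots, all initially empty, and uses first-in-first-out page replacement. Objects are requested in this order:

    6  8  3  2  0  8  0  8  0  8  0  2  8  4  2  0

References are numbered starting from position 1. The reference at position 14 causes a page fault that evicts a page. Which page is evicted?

pos 1: 6 → miss, frames [6]
pos 2: 8 → miss, frames [6, 8]
pos 3: 3 → miss, frames [6, 8, 3]
pos 4: 2 → miss, frames [6, 8, 3, 2]
pos 5: 0 → miss, frames [6, 8, 3, 2, 0]
pos 6: 8 → hit
pos 7: 0 → hit
pos 8: 8 → hit
pos 9: 0 → hit
pos 10: 8 → hit
pos 11: 0 → hit
pos 12: 2 → hit
pos 13: 8 → hit
pos 14: 4 → miss, evict 6, frames [8, 3, 2, 0, 4]
At position 14, page 6 is evicted.

6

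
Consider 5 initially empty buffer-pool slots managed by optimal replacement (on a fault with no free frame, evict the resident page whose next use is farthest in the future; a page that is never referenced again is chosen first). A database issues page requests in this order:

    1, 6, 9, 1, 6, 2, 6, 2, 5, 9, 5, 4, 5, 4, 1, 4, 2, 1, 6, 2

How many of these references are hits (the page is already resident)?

1 → miss, frames (1)
6 → miss, frames (1 6)
9 → miss, frames (1 6 9)
1 → hit
6 → hit
2 → miss, frames (1 6 9 2)
6 → hit
2 → hit
5 → miss, frames (1 6 9 2 5)
9 → hit
5 → hit
4 → miss, evict 9, frames (1 6 2 5 4)
5 → hit
4 → hit
1 → hit
4 → hit
2 → hit
1 → hit
6 → hit
2 → hit
Hits: 14.

14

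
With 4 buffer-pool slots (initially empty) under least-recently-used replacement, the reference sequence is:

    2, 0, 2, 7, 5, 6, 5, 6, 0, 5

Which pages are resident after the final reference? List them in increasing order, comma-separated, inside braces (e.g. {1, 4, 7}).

{0, 5, 6, 7}

2: miss, frames {2}
0: miss, frames {2,0}
2: hit
7: miss, frames {0,2,7}
5: miss, frames {0,2,7,5}
6: miss, evict 0, frames {2,7,5,6}
5: hit
6: hit
0: miss, evict 2, frames {7,5,6,0}
5: hit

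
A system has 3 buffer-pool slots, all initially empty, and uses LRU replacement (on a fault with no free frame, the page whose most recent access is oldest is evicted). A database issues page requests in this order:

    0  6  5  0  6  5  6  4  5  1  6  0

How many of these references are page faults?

0 -> fault, frames (0)
6 -> fault, frames (0 6)
5 -> fault, frames (0 6 5)
0 -> hit
6 -> hit
5 -> hit
6 -> hit
4 -> fault, evict 0, frames (5 6 4)
5 -> hit
1 -> fault, evict 6, frames (4 5 1)
6 -> fault, evict 4, frames (5 1 6)
0 -> fault, evict 5, frames (1 6 0)
Page faults: 7.

7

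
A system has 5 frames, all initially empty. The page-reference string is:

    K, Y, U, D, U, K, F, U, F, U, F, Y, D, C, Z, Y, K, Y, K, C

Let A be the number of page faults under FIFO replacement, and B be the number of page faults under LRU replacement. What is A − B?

Under FIFO: F F F F . . F . . . . . . F F F F . . . → 9 faults.
Under LRU: F F F F . . F . . . . . . F F . F . . . → 8 faults.
A − B = 9 − 8 = 1.

1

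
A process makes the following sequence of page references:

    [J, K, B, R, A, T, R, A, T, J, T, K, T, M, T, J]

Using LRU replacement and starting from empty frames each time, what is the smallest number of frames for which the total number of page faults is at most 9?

f=1: 16 faults
f=2: 13 faults
f=3: 10 faults
f=4: 9 faults
f=5: 9 faults
f=6: 7 faults
f=7: 7 faults
Smallest f with faults ≤ 9 is 4.

4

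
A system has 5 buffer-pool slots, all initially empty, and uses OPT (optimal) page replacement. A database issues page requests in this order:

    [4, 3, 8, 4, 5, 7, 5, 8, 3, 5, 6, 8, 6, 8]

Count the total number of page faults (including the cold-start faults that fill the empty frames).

4 -> fault, frames [4]
3 -> fault, frames [4, 3]
8 -> fault, frames [4, 3, 8]
4 -> hit
5 -> fault, frames [4, 3, 8, 5]
7 -> fault, frames [4, 3, 8, 5, 7]
5 -> hit
8 -> hit
3 -> hit
5 -> hit
6 -> fault, evict 7, frames [4, 3, 8, 5, 6]
8 -> hit
6 -> hit
8 -> hit
Page faults: 6.

6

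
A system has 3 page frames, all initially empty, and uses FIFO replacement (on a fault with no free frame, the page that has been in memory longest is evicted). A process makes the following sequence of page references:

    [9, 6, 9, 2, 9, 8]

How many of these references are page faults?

9 -> miss, frames (9)
6 -> miss, frames (9 6)
9 -> hit
2 -> miss, frames (9 6 2)
9 -> hit
8 -> miss, evict 9, frames (6 2 8)
Page faults: 4.

4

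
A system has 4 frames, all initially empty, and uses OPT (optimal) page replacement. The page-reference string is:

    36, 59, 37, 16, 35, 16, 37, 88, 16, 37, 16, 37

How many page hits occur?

36 → fault, frames {36}
59 → fault, frames {36,59}
37 → fault, frames {36,59,37}
16 → fault, frames {36,59,37,16}
35 → fault, evict 59, frames {36,37,16,35}
16 → hit
37 → hit
88 → fault, evict 35, frames {36,37,16,88}
16 → hit
37 → hit
16 → hit
37 → hit
Hits: 6.

6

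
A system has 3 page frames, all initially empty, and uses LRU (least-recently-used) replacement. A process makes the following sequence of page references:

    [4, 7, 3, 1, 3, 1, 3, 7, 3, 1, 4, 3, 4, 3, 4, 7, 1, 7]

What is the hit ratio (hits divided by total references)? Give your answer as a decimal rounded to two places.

0.61

4 → miss, frames [4]
7 → miss, frames [4, 7]
3 → miss, frames [4, 7, 3]
1 → miss, evict 4, frames [7, 3, 1]
3 → hit
1 → hit
3 → hit
7 → hit
3 → hit
1 → hit
4 → miss, evict 7, frames [3, 1, 4]
3 → hit
4 → hit
3 → hit
4 → hit
7 → miss, evict 1, frames [3, 4, 7]
1 → miss, evict 3, frames [4, 7, 1]
7 → hit
Hits: 11 of 18 references → 11/18 = 0.6111.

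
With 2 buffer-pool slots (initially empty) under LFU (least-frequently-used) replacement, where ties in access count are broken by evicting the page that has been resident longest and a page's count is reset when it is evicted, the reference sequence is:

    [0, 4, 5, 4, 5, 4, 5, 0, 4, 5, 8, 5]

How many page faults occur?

6

0 → miss, frames {0}
4 → miss, frames {0,4}
5 → miss, evict 0, frames {4,5}
4 → hit
5 → hit
4 → hit
5 → hit
0 → miss, evict 4, frames {5,0}
4 → miss, evict 0, frames {5,4}
5 → hit
8 → miss, evict 4, frames {5,8}
5 → hit
Page faults: 6.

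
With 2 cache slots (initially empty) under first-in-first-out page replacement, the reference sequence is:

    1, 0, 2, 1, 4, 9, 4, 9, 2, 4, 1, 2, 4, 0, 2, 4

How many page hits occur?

1 -> miss, frames {1}
0 -> miss, frames {1,0}
2 -> miss, evict 1, frames {0,2}
1 -> miss, evict 0, frames {2,1}
4 -> miss, evict 2, frames {1,4}
9 -> miss, evict 1, frames {4,9}
4 -> hit
9 -> hit
2 -> miss, evict 4, frames {9,2}
4 -> miss, evict 9, frames {2,4}
1 -> miss, evict 2, frames {4,1}
2 -> miss, evict 4, frames {1,2}
4 -> miss, evict 1, frames {2,4}
0 -> miss, evict 2, frames {4,0}
2 -> miss, evict 4, frames {0,2}
4 -> miss, evict 0, frames {2,4}
Hits: 2.

2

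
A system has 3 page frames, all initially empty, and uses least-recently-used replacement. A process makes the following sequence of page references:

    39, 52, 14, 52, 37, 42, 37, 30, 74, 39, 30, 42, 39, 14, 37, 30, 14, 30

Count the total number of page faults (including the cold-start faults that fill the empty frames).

39 -> fault, frames {39}
52 -> fault, frames {39,52}
14 -> fault, frames {39,52,14}
52 -> hit
37 -> fault, evict 39, frames {14,52,37}
42 -> fault, evict 14, frames {52,37,42}
37 -> hit
30 -> fault, evict 52, frames {42,37,30}
74 -> fault, evict 42, frames {37,30,74}
39 -> fault, evict 37, frames {30,74,39}
30 -> hit
42 -> fault, evict 74, frames {39,30,42}
39 -> hit
14 -> fault, evict 30, frames {42,39,14}
37 -> fault, evict 42, frames {39,14,37}
30 -> fault, evict 39, frames {14,37,30}
14 -> hit
30 -> hit
Page faults: 12.

12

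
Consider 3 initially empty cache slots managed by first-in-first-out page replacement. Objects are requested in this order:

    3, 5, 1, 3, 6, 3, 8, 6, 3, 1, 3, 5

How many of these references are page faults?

3 -> fault, frames {3}
5 -> fault, frames {3,5}
1 -> fault, frames {3,5,1}
3 -> hit
6 -> fault, evict 3, frames {5,1,6}
3 -> fault, evict 5, frames {1,6,3}
8 -> fault, evict 1, frames {6,3,8}
6 -> hit
3 -> hit
1 -> fault, evict 6, frames {3,8,1}
3 -> hit
5 -> fault, evict 3, frames {8,1,5}
Page faults: 8.

8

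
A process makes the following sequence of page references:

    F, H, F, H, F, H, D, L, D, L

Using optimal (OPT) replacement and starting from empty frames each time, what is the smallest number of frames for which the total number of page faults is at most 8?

f=1: 10 faults
f=2: 4 faults
f=3: 4 faults
f=4: 4 faults
Smallest f with faults ≤ 8 is 2.

2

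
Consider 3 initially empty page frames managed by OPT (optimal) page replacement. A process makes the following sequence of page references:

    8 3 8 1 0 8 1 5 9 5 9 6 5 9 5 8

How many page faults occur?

8

8 -> miss, frames [8]
3 -> miss, frames [8, 3]
8 -> hit
1 -> miss, frames [8, 3, 1]
0 -> miss, evict 3, frames [8, 1, 0]
8 -> hit
1 -> hit
5 -> miss, evict 0, frames [8, 1, 5]
9 -> miss, evict 1, frames [8, 5, 9]
5 -> hit
9 -> hit
6 -> miss, evict 8, frames [5, 9, 6]
5 -> hit
9 -> hit
5 -> hit
8 -> miss, evict 6, frames [5, 9, 8]
Page faults: 8.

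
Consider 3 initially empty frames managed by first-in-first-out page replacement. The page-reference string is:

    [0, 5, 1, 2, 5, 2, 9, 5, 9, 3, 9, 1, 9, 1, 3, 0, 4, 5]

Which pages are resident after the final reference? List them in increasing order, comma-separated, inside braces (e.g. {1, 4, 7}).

{0, 4, 5}

0: fault, frames (0)
5: fault, frames (0 5)
1: fault, frames (0 5 1)
2: fault, evict 0, frames (5 1 2)
5: hit
2: hit
9: fault, evict 5, frames (1 2 9)
5: fault, evict 1, frames (2 9 5)
9: hit
3: fault, evict 2, frames (9 5 3)
9: hit
1: fault, evict 9, frames (5 3 1)
9: fault, evict 5, frames (3 1 9)
1: hit
3: hit
0: fault, evict 3, frames (1 9 0)
4: fault, evict 1, frames (9 0 4)
5: fault, evict 9, frames (0 4 5)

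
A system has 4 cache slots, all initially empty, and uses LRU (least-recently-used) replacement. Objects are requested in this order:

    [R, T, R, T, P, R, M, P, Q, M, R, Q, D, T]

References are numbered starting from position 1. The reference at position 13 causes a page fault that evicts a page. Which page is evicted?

P

pos 1: R → miss, frames [R]
pos 2: T → miss, frames [R, T]
pos 3: R → hit
pos 4: T → hit
pos 5: P → miss, frames [R, T, P]
pos 6: R → hit
pos 7: M → miss, frames [T, P, R, M]
pos 8: P → hit
pos 9: Q → miss, evict T, frames [R, M, P, Q]
pos 10: M → hit
pos 11: R → hit
pos 12: Q → hit
pos 13: D → miss, evict P, frames [M, R, Q, D]
At position 13, page P is evicted.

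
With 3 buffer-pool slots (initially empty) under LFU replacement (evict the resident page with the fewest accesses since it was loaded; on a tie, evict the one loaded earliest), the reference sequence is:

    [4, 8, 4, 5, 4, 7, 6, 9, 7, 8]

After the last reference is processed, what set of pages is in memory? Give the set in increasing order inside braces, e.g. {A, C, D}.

4 → miss, frames (4)
8 → miss, frames (4 8)
4 → hit
5 → miss, frames (4 8 5)
4 → hit
7 → miss, evict 8, frames (4 5 7)
6 → miss, evict 5, frames (4 7 6)
9 → miss, evict 7, frames (4 6 9)
7 → miss, evict 6, frames (4 9 7)
8 → miss, evict 9, frames (4 7 8)

{4, 7, 8}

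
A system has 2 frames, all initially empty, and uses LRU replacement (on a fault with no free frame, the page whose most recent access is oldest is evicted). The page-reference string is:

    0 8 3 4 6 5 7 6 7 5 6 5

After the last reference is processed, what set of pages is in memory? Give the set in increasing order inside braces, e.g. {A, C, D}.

{5, 6}

0 -> fault, frames (0)
8 -> fault, frames (0 8)
3 -> fault, evict 0, frames (8 3)
4 -> fault, evict 8, frames (3 4)
6 -> fault, evict 3, frames (4 6)
5 -> fault, evict 4, frames (6 5)
7 -> fault, evict 6, frames (5 7)
6 -> fault, evict 5, frames (7 6)
7 -> hit
5 -> fault, evict 6, frames (7 5)
6 -> fault, evict 7, frames (5 6)
5 -> hit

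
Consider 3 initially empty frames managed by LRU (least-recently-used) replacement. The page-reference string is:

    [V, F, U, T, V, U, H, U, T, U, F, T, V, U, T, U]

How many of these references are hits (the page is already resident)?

6

V -> fault, frames (V)
F -> fault, frames (V F)
U -> fault, frames (V F U)
T -> fault, evict V, frames (F U T)
V -> fault, evict F, frames (U T V)
U -> hit
H -> fault, evict T, frames (V U H)
U -> hit
T -> fault, evict V, frames (H U T)
U -> hit
F -> fault, evict H, frames (T U F)
T -> hit
V -> fault, evict U, frames (F T V)
U -> fault, evict F, frames (T V U)
T -> hit
U -> hit
Hits: 6.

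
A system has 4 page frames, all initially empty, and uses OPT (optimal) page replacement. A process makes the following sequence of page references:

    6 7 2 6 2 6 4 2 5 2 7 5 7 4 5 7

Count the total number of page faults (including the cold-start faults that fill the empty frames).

6: miss, frames (6)
7: miss, frames (6 7)
2: miss, frames (6 7 2)
6: hit
2: hit
6: hit
4: miss, frames (6 7 2 4)
2: hit
5: miss, evict 6, frames (7 2 4 5)
2: hit
7: hit
5: hit
7: hit
4: hit
5: hit
7: hit
Page faults: 5.

5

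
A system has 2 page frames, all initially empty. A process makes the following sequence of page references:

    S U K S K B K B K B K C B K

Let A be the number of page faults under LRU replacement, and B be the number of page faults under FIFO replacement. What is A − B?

Under LRU: F F F F . F . . . . . F F F → 8 faults.
Under FIFO: F F F F . F F . . . . F F F → 9 faults.
A − B = 8 − 9 = -1.

-1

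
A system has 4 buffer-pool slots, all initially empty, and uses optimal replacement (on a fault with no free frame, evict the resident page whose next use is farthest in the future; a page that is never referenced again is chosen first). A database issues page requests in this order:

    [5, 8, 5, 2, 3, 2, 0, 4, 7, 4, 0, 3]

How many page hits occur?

5

5 → fault, frames [5]
8 → fault, frames [5, 8]
5 → hit
2 → fault, frames [5, 8, 2]
3 → fault, frames [5, 8, 2, 3]
2 → hit
0 → fault, evict 2, frames [5, 8, 3, 0]
4 → fault, evict 8, frames [5, 3, 0, 4]
7 → fault, evict 5, frames [3, 0, 4, 7]
4 → hit
0 → hit
3 → hit
Hits: 5.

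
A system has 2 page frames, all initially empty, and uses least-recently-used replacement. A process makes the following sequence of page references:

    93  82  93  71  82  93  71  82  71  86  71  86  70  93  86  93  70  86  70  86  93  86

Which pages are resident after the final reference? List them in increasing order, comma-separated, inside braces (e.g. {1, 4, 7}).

93 → miss, frames [93]
82 → miss, frames [93, 82]
93 → hit
71 → miss, evict 82, frames [93, 71]
82 → miss, evict 93, frames [71, 82]
93 → miss, evict 71, frames [82, 93]
71 → miss, evict 82, frames [93, 71]
82 → miss, evict 93, frames [71, 82]
71 → hit
86 → miss, evict 82, frames [71, 86]
71 → hit
86 → hit
70 → miss, evict 71, frames [86, 70]
93 → miss, evict 86, frames [70, 93]
86 → miss, evict 70, frames [93, 86]
93 → hit
70 → miss, evict 86, frames [93, 70]
86 → miss, evict 93, frames [70, 86]
70 → hit
86 → hit
93 → miss, evict 70, frames [86, 93]
86 → hit

{86, 93}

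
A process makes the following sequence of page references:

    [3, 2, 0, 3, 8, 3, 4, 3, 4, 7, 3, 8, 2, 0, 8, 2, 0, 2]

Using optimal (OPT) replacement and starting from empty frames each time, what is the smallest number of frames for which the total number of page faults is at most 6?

5

f=1: 18 faults
f=2: 10 faults
f=3: 8 faults
f=4: 7 faults
f=5: 6 faults
f=6: 6 faults
Smallest f with faults ≤ 6 is 5.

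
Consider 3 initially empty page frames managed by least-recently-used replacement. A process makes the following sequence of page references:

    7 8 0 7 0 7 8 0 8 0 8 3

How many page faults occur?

4

7 → miss, frames {7}
8 → miss, frames {7,8}
0 → miss, frames {7,8,0}
7 → hit
0 → hit
7 → hit
8 → hit
0 → hit
8 → hit
0 → hit
8 → hit
3 → miss, evict 7, frames {0,8,3}
Page faults: 4.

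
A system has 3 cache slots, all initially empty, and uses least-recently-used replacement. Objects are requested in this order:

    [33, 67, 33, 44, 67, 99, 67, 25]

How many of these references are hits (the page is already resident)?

33: miss, frames {33}
67: miss, frames {33,67}
33: hit
44: miss, frames {67,33,44}
67: hit
99: miss, evict 33, frames {44,67,99}
67: hit
25: miss, evict 44, frames {99,67,25}
Hits: 3.

3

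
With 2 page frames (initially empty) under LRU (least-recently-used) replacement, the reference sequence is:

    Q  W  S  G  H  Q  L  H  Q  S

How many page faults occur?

Q -> fault, frames {Q}
W -> fault, frames {Q,W}
S -> fault, evict Q, frames {W,S}
G -> fault, evict W, frames {S,G}
H -> fault, evict S, frames {G,H}
Q -> fault, evict G, frames {H,Q}
L -> fault, evict H, frames {Q,L}
H -> fault, evict Q, frames {L,H}
Q -> fault, evict L, frames {H,Q}
S -> fault, evict H, frames {Q,S}
Page faults: 10.

10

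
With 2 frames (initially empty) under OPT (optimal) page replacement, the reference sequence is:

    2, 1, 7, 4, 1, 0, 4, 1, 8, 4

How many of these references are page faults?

7

2: fault, frames (2)
1: fault, frames (2 1)
7: fault, evict 2, frames (1 7)
4: fault, evict 7, frames (1 4)
1: hit
0: fault, evict 1, frames (4 0)
4: hit
1: fault, evict 0, frames (4 1)
8: fault, evict 1, frames (4 8)
4: hit
Page faults: 7.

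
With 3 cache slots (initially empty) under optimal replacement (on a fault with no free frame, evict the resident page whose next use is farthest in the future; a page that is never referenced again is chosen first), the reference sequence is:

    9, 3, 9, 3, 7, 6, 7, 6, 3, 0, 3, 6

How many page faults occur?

9 → fault, frames [9]
3 → fault, frames [9, 3]
9 → hit
3 → hit
7 → fault, frames [9, 3, 7]
6 → fault, evict 9, frames [3, 7, 6]
7 → hit
6 → hit
3 → hit
0 → fault, evict 7, frames [3, 6, 0]
3 → hit
6 → hit
Page faults: 5.

5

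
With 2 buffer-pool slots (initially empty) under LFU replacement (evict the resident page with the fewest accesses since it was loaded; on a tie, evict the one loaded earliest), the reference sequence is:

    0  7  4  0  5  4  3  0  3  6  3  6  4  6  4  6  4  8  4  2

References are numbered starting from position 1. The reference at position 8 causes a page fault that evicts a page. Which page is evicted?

4

pos 1: 0 -> miss, frames (0)
pos 2: 7 -> miss, frames (0 7)
pos 3: 4 -> miss, evict 0, frames (7 4)
pos 4: 0 -> miss, evict 7, frames (4 0)
pos 5: 5 -> miss, evict 4, frames (0 5)
pos 6: 4 -> miss, evict 0, frames (5 4)
pos 7: 3 -> miss, evict 5, frames (4 3)
pos 8: 0 -> miss, evict 4, frames (3 0)
At position 8, page 4 is evicted.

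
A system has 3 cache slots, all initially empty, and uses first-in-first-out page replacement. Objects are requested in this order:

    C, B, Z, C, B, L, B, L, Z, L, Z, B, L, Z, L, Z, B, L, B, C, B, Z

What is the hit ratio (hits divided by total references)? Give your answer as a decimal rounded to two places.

0.68

C -> miss, frames [C]
B -> miss, frames [C, B]
Z -> miss, frames [C, B, Z]
C -> hit
B -> hit
L -> miss, evict C, frames [B, Z, L]
B -> hit
L -> hit
Z -> hit
L -> hit
Z -> hit
B -> hit
L -> hit
Z -> hit
L -> hit
Z -> hit
B -> hit
L -> hit
B -> hit
C -> miss, evict B, frames [Z, L, C]
B -> miss, evict Z, frames [L, C, B]
Z -> miss, evict L, frames [C, B, Z]
Hits: 15 of 22 references → 15/22 = 0.6818.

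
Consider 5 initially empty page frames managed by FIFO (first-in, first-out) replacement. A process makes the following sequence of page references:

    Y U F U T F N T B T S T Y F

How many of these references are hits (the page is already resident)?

Y: fault, frames [Y]
U: fault, frames [Y, U]
F: fault, frames [Y, U, F]
U: hit
T: fault, frames [Y, U, F, T]
F: hit
N: fault, frames [Y, U, F, T, N]
T: hit
B: fault, evict Y, frames [U, F, T, N, B]
T: hit
S: fault, evict U, frames [F, T, N, B, S]
T: hit
Y: fault, evict F, frames [T, N, B, S, Y]
F: fault, evict T, frames [N, B, S, Y, F]
Hits: 5.

5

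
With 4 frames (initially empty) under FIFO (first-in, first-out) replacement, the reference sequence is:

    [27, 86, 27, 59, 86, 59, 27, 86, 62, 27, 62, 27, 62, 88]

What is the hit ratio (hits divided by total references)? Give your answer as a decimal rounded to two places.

27: fault, frames (27)
86: fault, frames (27 86)
27: hit
59: fault, frames (27 86 59)
86: hit
59: hit
27: hit
86: hit
62: fault, frames (27 86 59 62)
27: hit
62: hit
27: hit
62: hit
88: fault, evict 27, frames (86 59 62 88)
Hits: 9 of 14 references → 9/14 = 0.6429.

0.64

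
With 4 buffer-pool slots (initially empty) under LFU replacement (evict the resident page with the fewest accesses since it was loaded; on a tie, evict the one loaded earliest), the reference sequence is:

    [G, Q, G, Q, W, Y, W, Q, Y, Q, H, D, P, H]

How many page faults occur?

G: fault, frames (G)
Q: fault, frames (G Q)
G: hit
Q: hit
W: fault, frames (G Q W)
Y: fault, frames (G Q W Y)
W: hit
Q: hit
Y: hit
Q: hit
H: fault, evict G, frames (Q W Y H)
D: fault, evict H, frames (Q W Y D)
P: fault, evict D, frames (Q W Y P)
H: fault, evict P, frames (Q W Y H)
Page faults: 8.

8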